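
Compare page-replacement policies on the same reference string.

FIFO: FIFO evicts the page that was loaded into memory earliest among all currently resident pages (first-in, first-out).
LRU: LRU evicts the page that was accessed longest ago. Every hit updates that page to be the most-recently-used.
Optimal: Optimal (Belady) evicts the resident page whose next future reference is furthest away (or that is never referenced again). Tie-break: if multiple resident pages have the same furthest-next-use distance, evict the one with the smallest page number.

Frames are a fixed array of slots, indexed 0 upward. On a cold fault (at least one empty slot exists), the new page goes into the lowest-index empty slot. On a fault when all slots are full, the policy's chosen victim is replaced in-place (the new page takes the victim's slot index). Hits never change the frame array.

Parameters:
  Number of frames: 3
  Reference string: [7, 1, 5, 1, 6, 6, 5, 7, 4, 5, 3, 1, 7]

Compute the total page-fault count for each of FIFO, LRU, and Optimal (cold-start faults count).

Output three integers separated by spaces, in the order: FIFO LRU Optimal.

Answer: 10 9 7

Derivation:
--- FIFO ---
  step 0: ref 7 -> FAULT, frames=[7,-,-] (faults so far: 1)
  step 1: ref 1 -> FAULT, frames=[7,1,-] (faults so far: 2)
  step 2: ref 5 -> FAULT, frames=[7,1,5] (faults so far: 3)
  step 3: ref 1 -> HIT, frames=[7,1,5] (faults so far: 3)
  step 4: ref 6 -> FAULT, evict 7, frames=[6,1,5] (faults so far: 4)
  step 5: ref 6 -> HIT, frames=[6,1,5] (faults so far: 4)
  step 6: ref 5 -> HIT, frames=[6,1,5] (faults so far: 4)
  step 7: ref 7 -> FAULT, evict 1, frames=[6,7,5] (faults so far: 5)
  step 8: ref 4 -> FAULT, evict 5, frames=[6,7,4] (faults so far: 6)
  step 9: ref 5 -> FAULT, evict 6, frames=[5,7,4] (faults so far: 7)
  step 10: ref 3 -> FAULT, evict 7, frames=[5,3,4] (faults so far: 8)
  step 11: ref 1 -> FAULT, evict 4, frames=[5,3,1] (faults so far: 9)
  step 12: ref 7 -> FAULT, evict 5, frames=[7,3,1] (faults so far: 10)
  FIFO total faults: 10
--- LRU ---
  step 0: ref 7 -> FAULT, frames=[7,-,-] (faults so far: 1)
  step 1: ref 1 -> FAULT, frames=[7,1,-] (faults so far: 2)
  step 2: ref 5 -> FAULT, frames=[7,1,5] (faults so far: 3)
  step 3: ref 1 -> HIT, frames=[7,1,5] (faults so far: 3)
  step 4: ref 6 -> FAULT, evict 7, frames=[6,1,5] (faults so far: 4)
  step 5: ref 6 -> HIT, frames=[6,1,5] (faults so far: 4)
  step 6: ref 5 -> HIT, frames=[6,1,5] (faults so far: 4)
  step 7: ref 7 -> FAULT, evict 1, frames=[6,7,5] (faults so far: 5)
  step 8: ref 4 -> FAULT, evict 6, frames=[4,7,5] (faults so far: 6)
  step 9: ref 5 -> HIT, frames=[4,7,5] (faults so far: 6)
  step 10: ref 3 -> FAULT, evict 7, frames=[4,3,5] (faults so far: 7)
  step 11: ref 1 -> FAULT, evict 4, frames=[1,3,5] (faults so far: 8)
  step 12: ref 7 -> FAULT, evict 5, frames=[1,3,7] (faults so far: 9)
  LRU total faults: 9
--- Optimal ---
  step 0: ref 7 -> FAULT, frames=[7,-,-] (faults so far: 1)
  step 1: ref 1 -> FAULT, frames=[7,1,-] (faults so far: 2)
  step 2: ref 5 -> FAULT, frames=[7,1,5] (faults so far: 3)
  step 3: ref 1 -> HIT, frames=[7,1,5] (faults so far: 3)
  step 4: ref 6 -> FAULT, evict 1, frames=[7,6,5] (faults so far: 4)
  step 5: ref 6 -> HIT, frames=[7,6,5] (faults so far: 4)
  step 6: ref 5 -> HIT, frames=[7,6,5] (faults so far: 4)
  step 7: ref 7 -> HIT, frames=[7,6,5] (faults so far: 4)
  step 8: ref 4 -> FAULT, evict 6, frames=[7,4,5] (faults so far: 5)
  step 9: ref 5 -> HIT, frames=[7,4,5] (faults so far: 5)
  step 10: ref 3 -> FAULT, evict 4, frames=[7,3,5] (faults so far: 6)
  step 11: ref 1 -> FAULT, evict 3, frames=[7,1,5] (faults so far: 7)
  step 12: ref 7 -> HIT, frames=[7,1,5] (faults so far: 7)
  Optimal total faults: 7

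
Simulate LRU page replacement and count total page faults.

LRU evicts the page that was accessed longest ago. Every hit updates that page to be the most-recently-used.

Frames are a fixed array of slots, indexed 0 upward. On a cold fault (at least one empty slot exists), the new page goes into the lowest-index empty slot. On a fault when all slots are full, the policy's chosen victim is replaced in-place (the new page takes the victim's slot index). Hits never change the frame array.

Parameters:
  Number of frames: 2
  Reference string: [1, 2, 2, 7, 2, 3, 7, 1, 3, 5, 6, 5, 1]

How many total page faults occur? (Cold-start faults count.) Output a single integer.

Answer: 10

Derivation:
Step 0: ref 1 → FAULT, frames=[1,-]
Step 1: ref 2 → FAULT, frames=[1,2]
Step 2: ref 2 → HIT, frames=[1,2]
Step 3: ref 7 → FAULT (evict 1), frames=[7,2]
Step 4: ref 2 → HIT, frames=[7,2]
Step 5: ref 3 → FAULT (evict 7), frames=[3,2]
Step 6: ref 7 → FAULT (evict 2), frames=[3,7]
Step 7: ref 1 → FAULT (evict 3), frames=[1,7]
Step 8: ref 3 → FAULT (evict 7), frames=[1,3]
Step 9: ref 5 → FAULT (evict 1), frames=[5,3]
Step 10: ref 6 → FAULT (evict 3), frames=[5,6]
Step 11: ref 5 → HIT, frames=[5,6]
Step 12: ref 1 → FAULT (evict 6), frames=[5,1]
Total faults: 10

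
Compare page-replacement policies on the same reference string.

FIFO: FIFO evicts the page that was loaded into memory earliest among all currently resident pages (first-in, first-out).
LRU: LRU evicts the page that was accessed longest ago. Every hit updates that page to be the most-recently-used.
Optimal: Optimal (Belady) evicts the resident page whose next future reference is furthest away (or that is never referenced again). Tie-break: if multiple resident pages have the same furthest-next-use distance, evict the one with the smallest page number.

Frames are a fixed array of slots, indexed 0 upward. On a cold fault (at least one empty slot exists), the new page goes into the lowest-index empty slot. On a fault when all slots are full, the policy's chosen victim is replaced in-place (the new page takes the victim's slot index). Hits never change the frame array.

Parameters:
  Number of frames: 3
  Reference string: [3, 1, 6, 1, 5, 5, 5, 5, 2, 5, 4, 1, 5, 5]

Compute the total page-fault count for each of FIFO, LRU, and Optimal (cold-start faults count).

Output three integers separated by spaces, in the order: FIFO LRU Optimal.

--- FIFO ---
  step 0: ref 3 -> FAULT, frames=[3,-,-] (faults so far: 1)
  step 1: ref 1 -> FAULT, frames=[3,1,-] (faults so far: 2)
  step 2: ref 6 -> FAULT, frames=[3,1,6] (faults so far: 3)
  step 3: ref 1 -> HIT, frames=[3,1,6] (faults so far: 3)
  step 4: ref 5 -> FAULT, evict 3, frames=[5,1,6] (faults so far: 4)
  step 5: ref 5 -> HIT, frames=[5,1,6] (faults so far: 4)
  step 6: ref 5 -> HIT, frames=[5,1,6] (faults so far: 4)
  step 7: ref 5 -> HIT, frames=[5,1,6] (faults so far: 4)
  step 8: ref 2 -> FAULT, evict 1, frames=[5,2,6] (faults so far: 5)
  step 9: ref 5 -> HIT, frames=[5,2,6] (faults so far: 5)
  step 10: ref 4 -> FAULT, evict 6, frames=[5,2,4] (faults so far: 6)
  step 11: ref 1 -> FAULT, evict 5, frames=[1,2,4] (faults so far: 7)
  step 12: ref 5 -> FAULT, evict 2, frames=[1,5,4] (faults so far: 8)
  step 13: ref 5 -> HIT, frames=[1,5,4] (faults so far: 8)
  FIFO total faults: 8
--- LRU ---
  step 0: ref 3 -> FAULT, frames=[3,-,-] (faults so far: 1)
  step 1: ref 1 -> FAULT, frames=[3,1,-] (faults so far: 2)
  step 2: ref 6 -> FAULT, frames=[3,1,6] (faults so far: 3)
  step 3: ref 1 -> HIT, frames=[3,1,6] (faults so far: 3)
  step 4: ref 5 -> FAULT, evict 3, frames=[5,1,6] (faults so far: 4)
  step 5: ref 5 -> HIT, frames=[5,1,6] (faults so far: 4)
  step 6: ref 5 -> HIT, frames=[5,1,6] (faults so far: 4)
  step 7: ref 5 -> HIT, frames=[5,1,6] (faults so far: 4)
  step 8: ref 2 -> FAULT, evict 6, frames=[5,1,2] (faults so far: 5)
  step 9: ref 5 -> HIT, frames=[5,1,2] (faults so far: 5)
  step 10: ref 4 -> FAULT, evict 1, frames=[5,4,2] (faults so far: 6)
  step 11: ref 1 -> FAULT, evict 2, frames=[5,4,1] (faults so far: 7)
  step 12: ref 5 -> HIT, frames=[5,4,1] (faults so far: 7)
  step 13: ref 5 -> HIT, frames=[5,4,1] (faults so far: 7)
  LRU total faults: 7
--- Optimal ---
  step 0: ref 3 -> FAULT, frames=[3,-,-] (faults so far: 1)
  step 1: ref 1 -> FAULT, frames=[3,1,-] (faults so far: 2)
  step 2: ref 6 -> FAULT, frames=[3,1,6] (faults so far: 3)
  step 3: ref 1 -> HIT, frames=[3,1,6] (faults so far: 3)
  step 4: ref 5 -> FAULT, evict 3, frames=[5,1,6] (faults so far: 4)
  step 5: ref 5 -> HIT, frames=[5,1,6] (faults so far: 4)
  step 6: ref 5 -> HIT, frames=[5,1,6] (faults so far: 4)
  step 7: ref 5 -> HIT, frames=[5,1,6] (faults so far: 4)
  step 8: ref 2 -> FAULT, evict 6, frames=[5,1,2] (faults so far: 5)
  step 9: ref 5 -> HIT, frames=[5,1,2] (faults so far: 5)
  step 10: ref 4 -> FAULT, evict 2, frames=[5,1,4] (faults so far: 6)
  step 11: ref 1 -> HIT, frames=[5,1,4] (faults so far: 6)
  step 12: ref 5 -> HIT, frames=[5,1,4] (faults so far: 6)
  step 13: ref 5 -> HIT, frames=[5,1,4] (faults so far: 6)
  Optimal total faults: 6

Answer: 8 7 6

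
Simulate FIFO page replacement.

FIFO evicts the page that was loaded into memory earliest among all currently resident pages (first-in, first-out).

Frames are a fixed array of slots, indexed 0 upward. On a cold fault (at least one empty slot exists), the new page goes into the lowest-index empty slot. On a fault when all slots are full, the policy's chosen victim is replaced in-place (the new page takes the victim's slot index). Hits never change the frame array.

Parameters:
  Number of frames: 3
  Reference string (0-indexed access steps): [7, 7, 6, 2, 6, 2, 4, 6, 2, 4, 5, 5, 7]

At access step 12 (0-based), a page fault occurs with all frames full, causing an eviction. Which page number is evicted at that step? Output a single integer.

Step 0: ref 7 -> FAULT, frames=[7,-,-]
Step 1: ref 7 -> HIT, frames=[7,-,-]
Step 2: ref 6 -> FAULT, frames=[7,6,-]
Step 3: ref 2 -> FAULT, frames=[7,6,2]
Step 4: ref 6 -> HIT, frames=[7,6,2]
Step 5: ref 2 -> HIT, frames=[7,6,2]
Step 6: ref 4 -> FAULT, evict 7, frames=[4,6,2]
Step 7: ref 6 -> HIT, frames=[4,6,2]
Step 8: ref 2 -> HIT, frames=[4,6,2]
Step 9: ref 4 -> HIT, frames=[4,6,2]
Step 10: ref 5 -> FAULT, evict 6, frames=[4,5,2]
Step 11: ref 5 -> HIT, frames=[4,5,2]
Step 12: ref 7 -> FAULT, evict 2, frames=[4,5,7]
At step 12: evicted page 2

Answer: 2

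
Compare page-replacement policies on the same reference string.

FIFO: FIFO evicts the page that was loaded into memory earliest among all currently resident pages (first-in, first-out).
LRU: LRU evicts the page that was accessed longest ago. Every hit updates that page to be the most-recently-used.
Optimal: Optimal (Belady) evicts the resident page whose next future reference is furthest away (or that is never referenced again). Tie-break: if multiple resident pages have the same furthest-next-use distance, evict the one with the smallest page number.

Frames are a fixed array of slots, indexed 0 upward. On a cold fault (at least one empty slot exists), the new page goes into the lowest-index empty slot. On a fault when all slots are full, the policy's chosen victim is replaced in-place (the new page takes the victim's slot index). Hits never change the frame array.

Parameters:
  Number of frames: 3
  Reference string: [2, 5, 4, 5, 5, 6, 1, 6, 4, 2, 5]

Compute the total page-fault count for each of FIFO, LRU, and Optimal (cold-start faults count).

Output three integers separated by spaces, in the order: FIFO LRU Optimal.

--- FIFO ---
  step 0: ref 2 -> FAULT, frames=[2,-,-] (faults so far: 1)
  step 1: ref 5 -> FAULT, frames=[2,5,-] (faults so far: 2)
  step 2: ref 4 -> FAULT, frames=[2,5,4] (faults so far: 3)
  step 3: ref 5 -> HIT, frames=[2,5,4] (faults so far: 3)
  step 4: ref 5 -> HIT, frames=[2,5,4] (faults so far: 3)
  step 5: ref 6 -> FAULT, evict 2, frames=[6,5,4] (faults so far: 4)
  step 6: ref 1 -> FAULT, evict 5, frames=[6,1,4] (faults so far: 5)
  step 7: ref 6 -> HIT, frames=[6,1,4] (faults so far: 5)
  step 8: ref 4 -> HIT, frames=[6,1,4] (faults so far: 5)
  step 9: ref 2 -> FAULT, evict 4, frames=[6,1,2] (faults so far: 6)
  step 10: ref 5 -> FAULT, evict 6, frames=[5,1,2] (faults so far: 7)
  FIFO total faults: 7
--- LRU ---
  step 0: ref 2 -> FAULT, frames=[2,-,-] (faults so far: 1)
  step 1: ref 5 -> FAULT, frames=[2,5,-] (faults so far: 2)
  step 2: ref 4 -> FAULT, frames=[2,5,4] (faults so far: 3)
  step 3: ref 5 -> HIT, frames=[2,5,4] (faults so far: 3)
  step 4: ref 5 -> HIT, frames=[2,5,4] (faults so far: 3)
  step 5: ref 6 -> FAULT, evict 2, frames=[6,5,4] (faults so far: 4)
  step 6: ref 1 -> FAULT, evict 4, frames=[6,5,1] (faults so far: 5)
  step 7: ref 6 -> HIT, frames=[6,5,1] (faults so far: 5)
  step 8: ref 4 -> FAULT, evict 5, frames=[6,4,1] (faults so far: 6)
  step 9: ref 2 -> FAULT, evict 1, frames=[6,4,2] (faults so far: 7)
  step 10: ref 5 -> FAULT, evict 6, frames=[5,4,2] (faults so far: 8)
  LRU total faults: 8
--- Optimal ---
  step 0: ref 2 -> FAULT, frames=[2,-,-] (faults so far: 1)
  step 1: ref 5 -> FAULT, frames=[2,5,-] (faults so far: 2)
  step 2: ref 4 -> FAULT, frames=[2,5,4] (faults so far: 3)
  step 3: ref 5 -> HIT, frames=[2,5,4] (faults so far: 3)
  step 4: ref 5 -> HIT, frames=[2,5,4] (faults so far: 3)
  step 5: ref 6 -> FAULT, evict 5, frames=[2,6,4] (faults so far: 4)
  step 6: ref 1 -> FAULT, evict 2, frames=[1,6,4] (faults so far: 5)
  step 7: ref 6 -> HIT, frames=[1,6,4] (faults so far: 5)
  step 8: ref 4 -> HIT, frames=[1,6,4] (faults so far: 5)
  step 9: ref 2 -> FAULT, evict 1, frames=[2,6,4] (faults so far: 6)
  step 10: ref 5 -> FAULT, evict 2, frames=[5,6,4] (faults so far: 7)
  Optimal total faults: 7

Answer: 7 8 7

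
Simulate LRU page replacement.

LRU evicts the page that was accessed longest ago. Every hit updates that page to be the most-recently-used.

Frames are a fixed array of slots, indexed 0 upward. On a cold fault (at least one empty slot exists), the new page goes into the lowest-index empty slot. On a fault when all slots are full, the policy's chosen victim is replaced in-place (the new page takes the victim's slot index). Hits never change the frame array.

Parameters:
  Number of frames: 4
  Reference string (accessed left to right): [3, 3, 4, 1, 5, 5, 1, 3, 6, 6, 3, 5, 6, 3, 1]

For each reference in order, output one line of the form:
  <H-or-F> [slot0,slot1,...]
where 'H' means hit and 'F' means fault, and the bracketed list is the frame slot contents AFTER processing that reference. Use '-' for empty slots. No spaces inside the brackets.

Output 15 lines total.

F [3,-,-,-]
H [3,-,-,-]
F [3,4,-,-]
F [3,4,1,-]
F [3,4,1,5]
H [3,4,1,5]
H [3,4,1,5]
H [3,4,1,5]
F [3,6,1,5]
H [3,6,1,5]
H [3,6,1,5]
H [3,6,1,5]
H [3,6,1,5]
H [3,6,1,5]
H [3,6,1,5]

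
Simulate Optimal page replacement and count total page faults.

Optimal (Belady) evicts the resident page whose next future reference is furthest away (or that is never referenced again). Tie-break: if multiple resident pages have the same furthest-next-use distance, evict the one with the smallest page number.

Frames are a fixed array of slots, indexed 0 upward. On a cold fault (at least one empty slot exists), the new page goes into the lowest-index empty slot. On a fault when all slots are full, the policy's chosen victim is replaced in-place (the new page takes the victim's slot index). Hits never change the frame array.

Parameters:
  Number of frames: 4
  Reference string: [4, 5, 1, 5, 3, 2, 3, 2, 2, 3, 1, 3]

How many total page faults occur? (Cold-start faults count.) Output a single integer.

Answer: 5

Derivation:
Step 0: ref 4 → FAULT, frames=[4,-,-,-]
Step 1: ref 5 → FAULT, frames=[4,5,-,-]
Step 2: ref 1 → FAULT, frames=[4,5,1,-]
Step 3: ref 5 → HIT, frames=[4,5,1,-]
Step 4: ref 3 → FAULT, frames=[4,5,1,3]
Step 5: ref 2 → FAULT (evict 4), frames=[2,5,1,3]
Step 6: ref 3 → HIT, frames=[2,5,1,3]
Step 7: ref 2 → HIT, frames=[2,5,1,3]
Step 8: ref 2 → HIT, frames=[2,5,1,3]
Step 9: ref 3 → HIT, frames=[2,5,1,3]
Step 10: ref 1 → HIT, frames=[2,5,1,3]
Step 11: ref 3 → HIT, frames=[2,5,1,3]
Total faults: 5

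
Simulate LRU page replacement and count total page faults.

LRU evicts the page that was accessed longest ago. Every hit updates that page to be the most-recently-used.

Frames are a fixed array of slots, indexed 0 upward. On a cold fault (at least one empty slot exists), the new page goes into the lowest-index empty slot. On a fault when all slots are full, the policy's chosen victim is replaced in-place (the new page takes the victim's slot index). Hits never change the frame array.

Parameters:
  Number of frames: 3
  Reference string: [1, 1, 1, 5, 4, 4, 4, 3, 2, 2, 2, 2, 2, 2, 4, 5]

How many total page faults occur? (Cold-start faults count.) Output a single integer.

Answer: 6

Derivation:
Step 0: ref 1 → FAULT, frames=[1,-,-]
Step 1: ref 1 → HIT, frames=[1,-,-]
Step 2: ref 1 → HIT, frames=[1,-,-]
Step 3: ref 5 → FAULT, frames=[1,5,-]
Step 4: ref 4 → FAULT, frames=[1,5,4]
Step 5: ref 4 → HIT, frames=[1,5,4]
Step 6: ref 4 → HIT, frames=[1,5,4]
Step 7: ref 3 → FAULT (evict 1), frames=[3,5,4]
Step 8: ref 2 → FAULT (evict 5), frames=[3,2,4]
Step 9: ref 2 → HIT, frames=[3,2,4]
Step 10: ref 2 → HIT, frames=[3,2,4]
Step 11: ref 2 → HIT, frames=[3,2,4]
Step 12: ref 2 → HIT, frames=[3,2,4]
Step 13: ref 2 → HIT, frames=[3,2,4]
Step 14: ref 4 → HIT, frames=[3,2,4]
Step 15: ref 5 → FAULT (evict 3), frames=[5,2,4]
Total faults: 6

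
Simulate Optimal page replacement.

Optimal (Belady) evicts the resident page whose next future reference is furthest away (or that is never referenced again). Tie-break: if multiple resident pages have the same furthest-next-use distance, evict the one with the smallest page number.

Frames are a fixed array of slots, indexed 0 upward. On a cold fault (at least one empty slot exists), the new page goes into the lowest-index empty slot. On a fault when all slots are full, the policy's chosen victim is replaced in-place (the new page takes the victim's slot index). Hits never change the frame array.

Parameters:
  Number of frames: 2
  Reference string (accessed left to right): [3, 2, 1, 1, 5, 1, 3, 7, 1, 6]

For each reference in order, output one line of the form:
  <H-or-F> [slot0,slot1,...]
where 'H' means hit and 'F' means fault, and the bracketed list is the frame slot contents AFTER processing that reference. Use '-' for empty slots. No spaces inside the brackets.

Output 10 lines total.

F [3,-]
F [3,2]
F [3,1]
H [3,1]
F [5,1]
H [5,1]
F [3,1]
F [7,1]
H [7,1]
F [7,6]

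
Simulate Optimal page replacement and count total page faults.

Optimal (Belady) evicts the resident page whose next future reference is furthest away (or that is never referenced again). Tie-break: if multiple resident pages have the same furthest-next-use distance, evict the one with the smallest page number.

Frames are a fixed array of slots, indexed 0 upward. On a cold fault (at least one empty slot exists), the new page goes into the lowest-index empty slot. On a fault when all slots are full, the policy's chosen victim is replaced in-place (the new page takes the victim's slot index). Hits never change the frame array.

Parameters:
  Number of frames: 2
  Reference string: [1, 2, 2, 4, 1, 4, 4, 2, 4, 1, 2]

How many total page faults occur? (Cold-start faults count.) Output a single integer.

Answer: 5

Derivation:
Step 0: ref 1 → FAULT, frames=[1,-]
Step 1: ref 2 → FAULT, frames=[1,2]
Step 2: ref 2 → HIT, frames=[1,2]
Step 3: ref 4 → FAULT (evict 2), frames=[1,4]
Step 4: ref 1 → HIT, frames=[1,4]
Step 5: ref 4 → HIT, frames=[1,4]
Step 6: ref 4 → HIT, frames=[1,4]
Step 7: ref 2 → FAULT (evict 1), frames=[2,4]
Step 8: ref 4 → HIT, frames=[2,4]
Step 9: ref 1 → FAULT (evict 4), frames=[2,1]
Step 10: ref 2 → HIT, frames=[2,1]
Total faults: 5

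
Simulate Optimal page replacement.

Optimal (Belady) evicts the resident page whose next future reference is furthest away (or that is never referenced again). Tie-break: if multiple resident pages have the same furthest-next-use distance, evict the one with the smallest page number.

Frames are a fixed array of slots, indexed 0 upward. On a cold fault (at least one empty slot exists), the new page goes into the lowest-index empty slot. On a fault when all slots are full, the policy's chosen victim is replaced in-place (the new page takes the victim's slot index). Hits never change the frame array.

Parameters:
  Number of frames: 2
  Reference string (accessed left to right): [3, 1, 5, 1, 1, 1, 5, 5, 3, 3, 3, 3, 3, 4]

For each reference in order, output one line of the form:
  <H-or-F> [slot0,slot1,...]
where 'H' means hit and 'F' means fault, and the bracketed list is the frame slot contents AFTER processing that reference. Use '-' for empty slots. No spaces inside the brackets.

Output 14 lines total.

F [3,-]
F [3,1]
F [5,1]
H [5,1]
H [5,1]
H [5,1]
H [5,1]
H [5,1]
F [5,3]
H [5,3]
H [5,3]
H [5,3]
H [5,3]
F [5,4]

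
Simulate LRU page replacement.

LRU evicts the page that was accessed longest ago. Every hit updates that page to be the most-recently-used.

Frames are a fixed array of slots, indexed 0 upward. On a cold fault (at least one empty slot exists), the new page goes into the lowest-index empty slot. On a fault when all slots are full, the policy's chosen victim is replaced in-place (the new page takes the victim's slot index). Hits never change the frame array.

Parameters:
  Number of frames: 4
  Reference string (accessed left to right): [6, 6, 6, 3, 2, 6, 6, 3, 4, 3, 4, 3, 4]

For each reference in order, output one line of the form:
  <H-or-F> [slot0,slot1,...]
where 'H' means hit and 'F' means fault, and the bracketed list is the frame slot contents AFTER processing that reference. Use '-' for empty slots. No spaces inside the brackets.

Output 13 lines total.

F [6,-,-,-]
H [6,-,-,-]
H [6,-,-,-]
F [6,3,-,-]
F [6,3,2,-]
H [6,3,2,-]
H [6,3,2,-]
H [6,3,2,-]
F [6,3,2,4]
H [6,3,2,4]
H [6,3,2,4]
H [6,3,2,4]
H [6,3,2,4]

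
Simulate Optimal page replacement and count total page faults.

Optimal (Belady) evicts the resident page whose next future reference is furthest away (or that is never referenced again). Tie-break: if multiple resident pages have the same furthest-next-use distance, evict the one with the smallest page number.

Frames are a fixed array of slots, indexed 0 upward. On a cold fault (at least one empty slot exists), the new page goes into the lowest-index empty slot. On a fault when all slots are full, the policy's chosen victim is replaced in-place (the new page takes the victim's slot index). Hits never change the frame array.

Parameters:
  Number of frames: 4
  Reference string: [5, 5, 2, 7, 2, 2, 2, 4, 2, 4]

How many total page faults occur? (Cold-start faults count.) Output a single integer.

Step 0: ref 5 → FAULT, frames=[5,-,-,-]
Step 1: ref 5 → HIT, frames=[5,-,-,-]
Step 2: ref 2 → FAULT, frames=[5,2,-,-]
Step 3: ref 7 → FAULT, frames=[5,2,7,-]
Step 4: ref 2 → HIT, frames=[5,2,7,-]
Step 5: ref 2 → HIT, frames=[5,2,7,-]
Step 6: ref 2 → HIT, frames=[5,2,7,-]
Step 7: ref 4 → FAULT, frames=[5,2,7,4]
Step 8: ref 2 → HIT, frames=[5,2,7,4]
Step 9: ref 4 → HIT, frames=[5,2,7,4]
Total faults: 4

Answer: 4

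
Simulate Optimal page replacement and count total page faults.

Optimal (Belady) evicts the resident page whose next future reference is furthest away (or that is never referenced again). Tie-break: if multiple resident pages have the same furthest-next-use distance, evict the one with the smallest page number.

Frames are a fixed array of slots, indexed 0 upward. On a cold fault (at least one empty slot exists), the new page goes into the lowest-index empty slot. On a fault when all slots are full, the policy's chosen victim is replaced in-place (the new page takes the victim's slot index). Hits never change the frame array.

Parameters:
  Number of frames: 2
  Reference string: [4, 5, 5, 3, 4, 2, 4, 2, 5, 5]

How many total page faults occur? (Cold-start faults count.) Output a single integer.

Answer: 5

Derivation:
Step 0: ref 4 → FAULT, frames=[4,-]
Step 1: ref 5 → FAULT, frames=[4,5]
Step 2: ref 5 → HIT, frames=[4,5]
Step 3: ref 3 → FAULT (evict 5), frames=[4,3]
Step 4: ref 4 → HIT, frames=[4,3]
Step 5: ref 2 → FAULT (evict 3), frames=[4,2]
Step 6: ref 4 → HIT, frames=[4,2]
Step 7: ref 2 → HIT, frames=[4,2]
Step 8: ref 5 → FAULT (evict 2), frames=[4,5]
Step 9: ref 5 → HIT, frames=[4,5]
Total faults: 5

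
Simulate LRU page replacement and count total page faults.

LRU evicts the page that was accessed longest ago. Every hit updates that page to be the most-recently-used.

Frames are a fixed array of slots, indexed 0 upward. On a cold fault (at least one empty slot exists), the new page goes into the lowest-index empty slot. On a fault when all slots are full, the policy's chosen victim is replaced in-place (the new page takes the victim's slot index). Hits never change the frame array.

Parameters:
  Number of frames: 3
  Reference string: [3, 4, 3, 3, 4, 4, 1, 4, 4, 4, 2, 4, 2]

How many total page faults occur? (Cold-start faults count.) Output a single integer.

Answer: 4

Derivation:
Step 0: ref 3 → FAULT, frames=[3,-,-]
Step 1: ref 4 → FAULT, frames=[3,4,-]
Step 2: ref 3 → HIT, frames=[3,4,-]
Step 3: ref 3 → HIT, frames=[3,4,-]
Step 4: ref 4 → HIT, frames=[3,4,-]
Step 5: ref 4 → HIT, frames=[3,4,-]
Step 6: ref 1 → FAULT, frames=[3,4,1]
Step 7: ref 4 → HIT, frames=[3,4,1]
Step 8: ref 4 → HIT, frames=[3,4,1]
Step 9: ref 4 → HIT, frames=[3,4,1]
Step 10: ref 2 → FAULT (evict 3), frames=[2,4,1]
Step 11: ref 4 → HIT, frames=[2,4,1]
Step 12: ref 2 → HIT, frames=[2,4,1]
Total faults: 4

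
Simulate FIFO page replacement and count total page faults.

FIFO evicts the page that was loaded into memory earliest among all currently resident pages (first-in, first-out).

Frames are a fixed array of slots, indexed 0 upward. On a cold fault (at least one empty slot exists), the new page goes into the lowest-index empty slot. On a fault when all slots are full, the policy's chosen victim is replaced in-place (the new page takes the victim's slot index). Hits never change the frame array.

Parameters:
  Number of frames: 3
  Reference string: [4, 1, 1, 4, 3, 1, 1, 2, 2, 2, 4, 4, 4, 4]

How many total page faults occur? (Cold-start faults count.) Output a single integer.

Step 0: ref 4 → FAULT, frames=[4,-,-]
Step 1: ref 1 → FAULT, frames=[4,1,-]
Step 2: ref 1 → HIT, frames=[4,1,-]
Step 3: ref 4 → HIT, frames=[4,1,-]
Step 4: ref 3 → FAULT, frames=[4,1,3]
Step 5: ref 1 → HIT, frames=[4,1,3]
Step 6: ref 1 → HIT, frames=[4,1,3]
Step 7: ref 2 → FAULT (evict 4), frames=[2,1,3]
Step 8: ref 2 → HIT, frames=[2,1,3]
Step 9: ref 2 → HIT, frames=[2,1,3]
Step 10: ref 4 → FAULT (evict 1), frames=[2,4,3]
Step 11: ref 4 → HIT, frames=[2,4,3]
Step 12: ref 4 → HIT, frames=[2,4,3]
Step 13: ref 4 → HIT, frames=[2,4,3]
Total faults: 5

Answer: 5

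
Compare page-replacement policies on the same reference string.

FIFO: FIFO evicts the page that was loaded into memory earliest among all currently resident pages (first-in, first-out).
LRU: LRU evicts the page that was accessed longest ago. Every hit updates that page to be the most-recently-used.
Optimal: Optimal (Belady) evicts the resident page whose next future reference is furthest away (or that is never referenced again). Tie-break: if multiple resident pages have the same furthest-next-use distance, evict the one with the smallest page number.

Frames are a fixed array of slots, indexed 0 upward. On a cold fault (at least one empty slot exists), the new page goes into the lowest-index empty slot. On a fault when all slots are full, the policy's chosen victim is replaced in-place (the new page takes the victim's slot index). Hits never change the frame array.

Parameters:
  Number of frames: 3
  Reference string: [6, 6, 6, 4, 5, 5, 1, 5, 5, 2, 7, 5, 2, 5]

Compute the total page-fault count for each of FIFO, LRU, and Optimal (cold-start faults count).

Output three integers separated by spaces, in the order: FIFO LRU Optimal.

--- FIFO ---
  step 0: ref 6 -> FAULT, frames=[6,-,-] (faults so far: 1)
  step 1: ref 6 -> HIT, frames=[6,-,-] (faults so far: 1)
  step 2: ref 6 -> HIT, frames=[6,-,-] (faults so far: 1)
  step 3: ref 4 -> FAULT, frames=[6,4,-] (faults so far: 2)
  step 4: ref 5 -> FAULT, frames=[6,4,5] (faults so far: 3)
  step 5: ref 5 -> HIT, frames=[6,4,5] (faults so far: 3)
  step 6: ref 1 -> FAULT, evict 6, frames=[1,4,5] (faults so far: 4)
  step 7: ref 5 -> HIT, frames=[1,4,5] (faults so far: 4)
  step 8: ref 5 -> HIT, frames=[1,4,5] (faults so far: 4)
  step 9: ref 2 -> FAULT, evict 4, frames=[1,2,5] (faults so far: 5)
  step 10: ref 7 -> FAULT, evict 5, frames=[1,2,7] (faults so far: 6)
  step 11: ref 5 -> FAULT, evict 1, frames=[5,2,7] (faults so far: 7)
  step 12: ref 2 -> HIT, frames=[5,2,7] (faults so far: 7)
  step 13: ref 5 -> HIT, frames=[5,2,7] (faults so far: 7)
  FIFO total faults: 7
--- LRU ---
  step 0: ref 6 -> FAULT, frames=[6,-,-] (faults so far: 1)
  step 1: ref 6 -> HIT, frames=[6,-,-] (faults so far: 1)
  step 2: ref 6 -> HIT, frames=[6,-,-] (faults so far: 1)
  step 3: ref 4 -> FAULT, frames=[6,4,-] (faults so far: 2)
  step 4: ref 5 -> FAULT, frames=[6,4,5] (faults so far: 3)
  step 5: ref 5 -> HIT, frames=[6,4,5] (faults so far: 3)
  step 6: ref 1 -> FAULT, evict 6, frames=[1,4,5] (faults so far: 4)
  step 7: ref 5 -> HIT, frames=[1,4,5] (faults so far: 4)
  step 8: ref 5 -> HIT, frames=[1,4,5] (faults so far: 4)
  step 9: ref 2 -> FAULT, evict 4, frames=[1,2,5] (faults so far: 5)
  step 10: ref 7 -> FAULT, evict 1, frames=[7,2,5] (faults so far: 6)
  step 11: ref 5 -> HIT, frames=[7,2,5] (faults so far: 6)
  step 12: ref 2 -> HIT, frames=[7,2,5] (faults so far: 6)
  step 13: ref 5 -> HIT, frames=[7,2,5] (faults so far: 6)
  LRU total faults: 6
--- Optimal ---
  step 0: ref 6 -> FAULT, frames=[6,-,-] (faults so far: 1)
  step 1: ref 6 -> HIT, frames=[6,-,-] (faults so far: 1)
  step 2: ref 6 -> HIT, frames=[6,-,-] (faults so far: 1)
  step 3: ref 4 -> FAULT, frames=[6,4,-] (faults so far: 2)
  step 4: ref 5 -> FAULT, frames=[6,4,5] (faults so far: 3)
  step 5: ref 5 -> HIT, frames=[6,4,5] (faults so far: 3)
  step 6: ref 1 -> FAULT, evict 4, frames=[6,1,5] (faults so far: 4)
  step 7: ref 5 -> HIT, frames=[6,1,5] (faults so far: 4)
  step 8: ref 5 -> HIT, frames=[6,1,5] (faults so far: 4)
  step 9: ref 2 -> FAULT, evict 1, frames=[6,2,5] (faults so far: 5)
  step 10: ref 7 -> FAULT, evict 6, frames=[7,2,5] (faults so far: 6)
  step 11: ref 5 -> HIT, frames=[7,2,5] (faults so far: 6)
  step 12: ref 2 -> HIT, frames=[7,2,5] (faults so far: 6)
  step 13: ref 5 -> HIT, frames=[7,2,5] (faults so far: 6)
  Optimal total faults: 6

Answer: 7 6 6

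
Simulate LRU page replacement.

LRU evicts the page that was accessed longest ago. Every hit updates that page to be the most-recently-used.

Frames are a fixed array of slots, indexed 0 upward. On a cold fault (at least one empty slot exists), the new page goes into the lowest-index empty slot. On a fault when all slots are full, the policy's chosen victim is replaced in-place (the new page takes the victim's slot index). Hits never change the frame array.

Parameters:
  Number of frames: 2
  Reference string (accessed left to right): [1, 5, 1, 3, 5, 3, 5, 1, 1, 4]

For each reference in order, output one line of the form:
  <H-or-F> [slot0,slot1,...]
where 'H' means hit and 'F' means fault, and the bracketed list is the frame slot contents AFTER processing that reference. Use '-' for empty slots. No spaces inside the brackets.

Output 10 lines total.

F [1,-]
F [1,5]
H [1,5]
F [1,3]
F [5,3]
H [5,3]
H [5,3]
F [5,1]
H [5,1]
F [4,1]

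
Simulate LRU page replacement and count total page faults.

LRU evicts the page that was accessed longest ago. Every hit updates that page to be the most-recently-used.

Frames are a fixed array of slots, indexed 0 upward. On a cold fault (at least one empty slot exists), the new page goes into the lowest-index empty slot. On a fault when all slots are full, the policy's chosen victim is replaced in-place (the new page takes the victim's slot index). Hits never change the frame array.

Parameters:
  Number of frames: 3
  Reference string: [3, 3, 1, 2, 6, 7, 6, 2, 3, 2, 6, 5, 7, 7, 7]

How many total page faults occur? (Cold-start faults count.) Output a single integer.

Answer: 8

Derivation:
Step 0: ref 3 → FAULT, frames=[3,-,-]
Step 1: ref 3 → HIT, frames=[3,-,-]
Step 2: ref 1 → FAULT, frames=[3,1,-]
Step 3: ref 2 → FAULT, frames=[3,1,2]
Step 4: ref 6 → FAULT (evict 3), frames=[6,1,2]
Step 5: ref 7 → FAULT (evict 1), frames=[6,7,2]
Step 6: ref 6 → HIT, frames=[6,7,2]
Step 7: ref 2 → HIT, frames=[6,7,2]
Step 8: ref 3 → FAULT (evict 7), frames=[6,3,2]
Step 9: ref 2 → HIT, frames=[6,3,2]
Step 10: ref 6 → HIT, frames=[6,3,2]
Step 11: ref 5 → FAULT (evict 3), frames=[6,5,2]
Step 12: ref 7 → FAULT (evict 2), frames=[6,5,7]
Step 13: ref 7 → HIT, frames=[6,5,7]
Step 14: ref 7 → HIT, frames=[6,5,7]
Total faults: 8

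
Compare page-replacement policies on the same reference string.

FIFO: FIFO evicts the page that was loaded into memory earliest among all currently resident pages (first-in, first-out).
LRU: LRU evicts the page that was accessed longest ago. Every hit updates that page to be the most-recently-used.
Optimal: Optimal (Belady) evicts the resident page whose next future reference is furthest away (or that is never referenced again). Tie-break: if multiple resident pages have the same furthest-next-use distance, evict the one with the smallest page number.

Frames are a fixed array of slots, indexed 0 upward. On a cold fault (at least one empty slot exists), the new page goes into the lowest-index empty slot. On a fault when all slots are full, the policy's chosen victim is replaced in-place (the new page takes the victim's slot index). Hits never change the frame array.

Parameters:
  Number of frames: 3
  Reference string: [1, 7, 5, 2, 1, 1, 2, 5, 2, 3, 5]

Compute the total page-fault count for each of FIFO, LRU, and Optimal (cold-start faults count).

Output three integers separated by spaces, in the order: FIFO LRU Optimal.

--- FIFO ---
  step 0: ref 1 -> FAULT, frames=[1,-,-] (faults so far: 1)
  step 1: ref 7 -> FAULT, frames=[1,7,-] (faults so far: 2)
  step 2: ref 5 -> FAULT, frames=[1,7,5] (faults so far: 3)
  step 3: ref 2 -> FAULT, evict 1, frames=[2,7,5] (faults so far: 4)
  step 4: ref 1 -> FAULT, evict 7, frames=[2,1,5] (faults so far: 5)
  step 5: ref 1 -> HIT, frames=[2,1,5] (faults so far: 5)
  step 6: ref 2 -> HIT, frames=[2,1,5] (faults so far: 5)
  step 7: ref 5 -> HIT, frames=[2,1,5] (faults so far: 5)
  step 8: ref 2 -> HIT, frames=[2,1,5] (faults so far: 5)
  step 9: ref 3 -> FAULT, evict 5, frames=[2,1,3] (faults so far: 6)
  step 10: ref 5 -> FAULT, evict 2, frames=[5,1,3] (faults so far: 7)
  FIFO total faults: 7
--- LRU ---
  step 0: ref 1 -> FAULT, frames=[1,-,-] (faults so far: 1)
  step 1: ref 7 -> FAULT, frames=[1,7,-] (faults so far: 2)
  step 2: ref 5 -> FAULT, frames=[1,7,5] (faults so far: 3)
  step 3: ref 2 -> FAULT, evict 1, frames=[2,7,5] (faults so far: 4)
  step 4: ref 1 -> FAULT, evict 7, frames=[2,1,5] (faults so far: 5)
  step 5: ref 1 -> HIT, frames=[2,1,5] (faults so far: 5)
  step 6: ref 2 -> HIT, frames=[2,1,5] (faults so far: 5)
  step 7: ref 5 -> HIT, frames=[2,1,5] (faults so far: 5)
  step 8: ref 2 -> HIT, frames=[2,1,5] (faults so far: 5)
  step 9: ref 3 -> FAULT, evict 1, frames=[2,3,5] (faults so far: 6)
  step 10: ref 5 -> HIT, frames=[2,3,5] (faults so far: 6)
  LRU total faults: 6
--- Optimal ---
  step 0: ref 1 -> FAULT, frames=[1,-,-] (faults so far: 1)
  step 1: ref 7 -> FAULT, frames=[1,7,-] (faults so far: 2)
  step 2: ref 5 -> FAULT, frames=[1,7,5] (faults so far: 3)
  step 3: ref 2 -> FAULT, evict 7, frames=[1,2,5] (faults so far: 4)
  step 4: ref 1 -> HIT, frames=[1,2,5] (faults so far: 4)
  step 5: ref 1 -> HIT, frames=[1,2,5] (faults so far: 4)
  step 6: ref 2 -> HIT, frames=[1,2,5] (faults so far: 4)
  step 7: ref 5 -> HIT, frames=[1,2,5] (faults so far: 4)
  step 8: ref 2 -> HIT, frames=[1,2,5] (faults so far: 4)
  step 9: ref 3 -> FAULT, evict 1, frames=[3,2,5] (faults so far: 5)
  step 10: ref 5 -> HIT, frames=[3,2,5] (faults so far: 5)
  Optimal total faults: 5

Answer: 7 6 5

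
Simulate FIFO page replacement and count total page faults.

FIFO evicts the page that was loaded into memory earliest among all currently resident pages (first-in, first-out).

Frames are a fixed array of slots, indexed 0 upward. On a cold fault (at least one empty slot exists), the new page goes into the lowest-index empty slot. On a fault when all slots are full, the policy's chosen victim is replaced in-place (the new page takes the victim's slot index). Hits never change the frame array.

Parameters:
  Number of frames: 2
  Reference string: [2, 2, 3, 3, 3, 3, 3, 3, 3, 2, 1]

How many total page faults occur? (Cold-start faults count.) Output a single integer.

Answer: 3

Derivation:
Step 0: ref 2 → FAULT, frames=[2,-]
Step 1: ref 2 → HIT, frames=[2,-]
Step 2: ref 3 → FAULT, frames=[2,3]
Step 3: ref 3 → HIT, frames=[2,3]
Step 4: ref 3 → HIT, frames=[2,3]
Step 5: ref 3 → HIT, frames=[2,3]
Step 6: ref 3 → HIT, frames=[2,3]
Step 7: ref 3 → HIT, frames=[2,3]
Step 8: ref 3 → HIT, frames=[2,3]
Step 9: ref 2 → HIT, frames=[2,3]
Step 10: ref 1 → FAULT (evict 2), frames=[1,3]
Total faults: 3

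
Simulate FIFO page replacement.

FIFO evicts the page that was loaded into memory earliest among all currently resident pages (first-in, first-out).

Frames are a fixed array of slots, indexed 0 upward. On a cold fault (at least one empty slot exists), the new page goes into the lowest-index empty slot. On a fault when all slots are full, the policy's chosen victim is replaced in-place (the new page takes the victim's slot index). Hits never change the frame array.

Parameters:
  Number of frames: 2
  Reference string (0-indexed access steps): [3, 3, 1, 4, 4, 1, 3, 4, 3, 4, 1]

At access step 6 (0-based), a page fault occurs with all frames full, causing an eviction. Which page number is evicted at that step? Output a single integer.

Step 0: ref 3 -> FAULT, frames=[3,-]
Step 1: ref 3 -> HIT, frames=[3,-]
Step 2: ref 1 -> FAULT, frames=[3,1]
Step 3: ref 4 -> FAULT, evict 3, frames=[4,1]
Step 4: ref 4 -> HIT, frames=[4,1]
Step 5: ref 1 -> HIT, frames=[4,1]
Step 6: ref 3 -> FAULT, evict 1, frames=[4,3]
At step 6: evicted page 1

Answer: 1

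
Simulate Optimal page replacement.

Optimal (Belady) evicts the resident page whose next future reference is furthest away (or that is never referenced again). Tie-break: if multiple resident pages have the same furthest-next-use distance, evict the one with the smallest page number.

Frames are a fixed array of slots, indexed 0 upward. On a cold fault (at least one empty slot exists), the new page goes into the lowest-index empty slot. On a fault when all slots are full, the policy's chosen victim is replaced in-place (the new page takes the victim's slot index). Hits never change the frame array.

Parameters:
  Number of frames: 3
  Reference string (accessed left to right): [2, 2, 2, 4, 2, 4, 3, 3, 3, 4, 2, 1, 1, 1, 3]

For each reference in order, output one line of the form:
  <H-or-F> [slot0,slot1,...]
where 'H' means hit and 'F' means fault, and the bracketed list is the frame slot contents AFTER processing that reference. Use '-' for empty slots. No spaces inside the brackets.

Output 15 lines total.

F [2,-,-]
H [2,-,-]
H [2,-,-]
F [2,4,-]
H [2,4,-]
H [2,4,-]
F [2,4,3]
H [2,4,3]
H [2,4,3]
H [2,4,3]
H [2,4,3]
F [1,4,3]
H [1,4,3]
H [1,4,3]
H [1,4,3]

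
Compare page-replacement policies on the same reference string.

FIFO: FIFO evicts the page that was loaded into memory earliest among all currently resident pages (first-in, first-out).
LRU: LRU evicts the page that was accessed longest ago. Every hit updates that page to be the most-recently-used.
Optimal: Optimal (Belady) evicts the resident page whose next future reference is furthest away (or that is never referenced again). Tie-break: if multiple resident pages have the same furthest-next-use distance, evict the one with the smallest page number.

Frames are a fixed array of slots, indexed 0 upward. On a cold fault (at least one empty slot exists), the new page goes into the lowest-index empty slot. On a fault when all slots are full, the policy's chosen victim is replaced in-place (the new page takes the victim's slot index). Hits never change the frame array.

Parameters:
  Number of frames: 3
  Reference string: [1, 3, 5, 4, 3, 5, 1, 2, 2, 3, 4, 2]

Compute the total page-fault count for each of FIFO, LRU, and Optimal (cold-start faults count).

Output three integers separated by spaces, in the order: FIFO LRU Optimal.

--- FIFO ---
  step 0: ref 1 -> FAULT, frames=[1,-,-] (faults so far: 1)
  step 1: ref 3 -> FAULT, frames=[1,3,-] (faults so far: 2)
  step 2: ref 5 -> FAULT, frames=[1,3,5] (faults so far: 3)
  step 3: ref 4 -> FAULT, evict 1, frames=[4,3,5] (faults so far: 4)
  step 4: ref 3 -> HIT, frames=[4,3,5] (faults so far: 4)
  step 5: ref 5 -> HIT, frames=[4,3,5] (faults so far: 4)
  step 6: ref 1 -> FAULT, evict 3, frames=[4,1,5] (faults so far: 5)
  step 7: ref 2 -> FAULT, evict 5, frames=[4,1,2] (faults so far: 6)
  step 8: ref 2 -> HIT, frames=[4,1,2] (faults so far: 6)
  step 9: ref 3 -> FAULT, evict 4, frames=[3,1,2] (faults so far: 7)
  step 10: ref 4 -> FAULT, evict 1, frames=[3,4,2] (faults so far: 8)
  step 11: ref 2 -> HIT, frames=[3,4,2] (faults so far: 8)
  FIFO total faults: 8
--- LRU ---
  step 0: ref 1 -> FAULT, frames=[1,-,-] (faults so far: 1)
  step 1: ref 3 -> FAULT, frames=[1,3,-] (faults so far: 2)
  step 2: ref 5 -> FAULT, frames=[1,3,5] (faults so far: 3)
  step 3: ref 4 -> FAULT, evict 1, frames=[4,3,5] (faults so far: 4)
  step 4: ref 3 -> HIT, frames=[4,3,5] (faults so far: 4)
  step 5: ref 5 -> HIT, frames=[4,3,5] (faults so far: 4)
  step 6: ref 1 -> FAULT, evict 4, frames=[1,3,5] (faults so far: 5)
  step 7: ref 2 -> FAULT, evict 3, frames=[1,2,5] (faults so far: 6)
  step 8: ref 2 -> HIT, frames=[1,2,5] (faults so far: 6)
  step 9: ref 3 -> FAULT, evict 5, frames=[1,2,3] (faults so far: 7)
  step 10: ref 4 -> FAULT, evict 1, frames=[4,2,3] (faults so far: 8)
  step 11: ref 2 -> HIT, frames=[4,2,3] (faults so far: 8)
  LRU total faults: 8
--- Optimal ---
  step 0: ref 1 -> FAULT, frames=[1,-,-] (faults so far: 1)
  step 1: ref 3 -> FAULT, frames=[1,3,-] (faults so far: 2)
  step 2: ref 5 -> FAULT, frames=[1,3,5] (faults so far: 3)
  step 3: ref 4 -> FAULT, evict 1, frames=[4,3,5] (faults so far: 4)
  step 4: ref 3 -> HIT, frames=[4,3,5] (faults so far: 4)
  step 5: ref 5 -> HIT, frames=[4,3,5] (faults so far: 4)
  step 6: ref 1 -> FAULT, evict 5, frames=[4,3,1] (faults so far: 5)
  step 7: ref 2 -> FAULT, evict 1, frames=[4,3,2] (faults so far: 6)
  step 8: ref 2 -> HIT, frames=[4,3,2] (faults so far: 6)
  step 9: ref 3 -> HIT, frames=[4,3,2] (faults so far: 6)
  step 10: ref 4 -> HIT, frames=[4,3,2] (faults so far: 6)
  step 11: ref 2 -> HIT, frames=[4,3,2] (faults so far: 6)
  Optimal total faults: 6

Answer: 8 8 6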